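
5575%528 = 295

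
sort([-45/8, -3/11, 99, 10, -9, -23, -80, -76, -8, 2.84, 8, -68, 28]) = [-80, -76, -68, -23, -9, -8, -45/8, -3/11, 2.84, 8, 10, 28, 99]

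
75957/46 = 1651 + 11/46 ≈ 1651.24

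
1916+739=2655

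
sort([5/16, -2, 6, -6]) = [-6, -2, 5/16, 6]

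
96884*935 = 90586540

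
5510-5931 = -421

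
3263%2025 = 1238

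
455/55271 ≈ 0.00823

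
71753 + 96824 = 168577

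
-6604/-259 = 25+129/259 ≈ 25.50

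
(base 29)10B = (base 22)1GG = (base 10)852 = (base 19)26G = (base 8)1524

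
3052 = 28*109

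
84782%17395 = 15202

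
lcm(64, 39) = 2496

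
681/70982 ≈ 0.00959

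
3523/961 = 3 + 640/961 ≈ 3.67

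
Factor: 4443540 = 2^2 * 3^1 * 5^1 * 31^1 * 2389^1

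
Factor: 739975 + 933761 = 2^3 * 3^1 * 69739^1 = 1673736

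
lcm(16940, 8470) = 16940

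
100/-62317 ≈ -0.00160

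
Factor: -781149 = -1*3^1*23^1*11321^1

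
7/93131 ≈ 0.0000752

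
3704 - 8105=-4401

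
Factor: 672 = 2^5*3^1*7^1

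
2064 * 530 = 1093920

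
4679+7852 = 12531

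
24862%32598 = 24862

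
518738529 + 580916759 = 1099655288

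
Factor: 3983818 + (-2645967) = 1337851^1 = 1337851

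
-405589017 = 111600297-517189314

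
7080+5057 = 12137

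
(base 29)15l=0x3ef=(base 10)1007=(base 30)13h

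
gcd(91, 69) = 1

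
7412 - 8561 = -1149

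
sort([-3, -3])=[-3, -3]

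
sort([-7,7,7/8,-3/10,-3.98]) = [-7,-3.98,-3/10,7/8,7]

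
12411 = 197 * 63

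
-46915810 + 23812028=-23103782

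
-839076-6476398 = -7315474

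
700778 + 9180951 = 9881729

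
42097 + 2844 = 44941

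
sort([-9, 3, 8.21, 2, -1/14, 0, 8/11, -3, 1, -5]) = [-9, -5, -3, -1/14, 0, 8/11, 1, 2, 3, 8.21]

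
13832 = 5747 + 8085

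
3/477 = 1/159 ≈ 0.00629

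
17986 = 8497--9489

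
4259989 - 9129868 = -4869879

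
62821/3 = 20940 + 1/3 ≈ 20940.33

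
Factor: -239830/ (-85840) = 2^ (-3)*37^ (-1)*827^1 = 827/296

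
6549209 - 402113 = 6147096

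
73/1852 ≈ 0.0394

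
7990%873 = 133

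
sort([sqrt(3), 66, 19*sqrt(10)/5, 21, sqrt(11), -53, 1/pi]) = [-53, 1/pi, sqrt(3), sqrt(11), 19*sqrt(10)/5, 21, 66]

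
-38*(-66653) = 2532814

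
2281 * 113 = 257753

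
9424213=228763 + 9195450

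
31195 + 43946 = 75141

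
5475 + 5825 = 11300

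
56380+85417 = 141797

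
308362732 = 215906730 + 92456002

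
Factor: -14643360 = -1*2^5*3^2*5^1*10169^1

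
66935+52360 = 119295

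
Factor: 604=2^2*151^1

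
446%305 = 141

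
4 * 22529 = 90116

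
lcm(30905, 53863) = 1885205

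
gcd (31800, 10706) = 106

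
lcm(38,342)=342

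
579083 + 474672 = 1053755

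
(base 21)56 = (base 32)3f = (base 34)39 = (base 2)1101111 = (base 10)111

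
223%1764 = 223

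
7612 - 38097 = -30485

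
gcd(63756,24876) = 36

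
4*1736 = 6944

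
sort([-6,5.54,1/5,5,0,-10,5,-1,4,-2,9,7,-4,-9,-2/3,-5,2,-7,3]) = [-10,-9,-7,-6,-5,-4,-2,-1,-2/3,0,1/5,2,3,4,5,5,5.54,7,9]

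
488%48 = 8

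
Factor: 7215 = 3^1 * 5^1 * 13^1 * 37^1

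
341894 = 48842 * 7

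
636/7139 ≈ 0.0891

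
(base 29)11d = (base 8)1563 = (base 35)p8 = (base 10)883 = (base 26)17p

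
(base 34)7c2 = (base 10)8502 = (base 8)20466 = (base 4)2010312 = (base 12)4b06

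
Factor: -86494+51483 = -1 * 157^1 * 223^1 = -35011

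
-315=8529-8844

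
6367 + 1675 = 8042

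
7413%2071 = 1200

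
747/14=53 + 5/14 ≈ 53.36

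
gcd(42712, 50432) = 8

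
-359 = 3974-4333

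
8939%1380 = 659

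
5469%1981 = 1507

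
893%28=25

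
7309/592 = 12+205/592 ≈ 12.35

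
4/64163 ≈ 0.0000623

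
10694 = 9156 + 1538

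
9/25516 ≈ 0.000353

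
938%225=38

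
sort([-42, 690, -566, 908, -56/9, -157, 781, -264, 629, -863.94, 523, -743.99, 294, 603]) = [-863.94, -743.99, -566, -264, -157, -42, -56/9, 294, 523, 603, 629, 690, 781, 908]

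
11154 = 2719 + 8435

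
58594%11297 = 2109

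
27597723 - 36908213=-9310490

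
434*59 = 25606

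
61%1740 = 61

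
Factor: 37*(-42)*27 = -1*2^1*3^4*7^1*37^1 = -41958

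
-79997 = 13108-93105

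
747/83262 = 249/27754 ≈ 0.00897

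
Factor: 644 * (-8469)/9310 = -1 * 2^1 * 3^2 * 5^(-1) * 7^(-1) * 19^(-1) * 23^1 * 941^1 = -389574/665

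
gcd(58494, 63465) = 3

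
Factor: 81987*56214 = 2^1*3^5*347^1*27329^1 = 4608817218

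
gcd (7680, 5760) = 1920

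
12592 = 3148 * 4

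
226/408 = 113/204 ≈ 0.554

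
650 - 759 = -109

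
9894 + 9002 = 18896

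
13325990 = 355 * 37538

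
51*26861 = 1369911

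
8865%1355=735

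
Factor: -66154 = -1*2^1*11^1*31^1*97^1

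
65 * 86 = 5590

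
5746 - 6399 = -653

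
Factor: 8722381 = 41^1 * 229^1 * 929^1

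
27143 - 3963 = 23180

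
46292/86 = 23146/43 ≈ 538.28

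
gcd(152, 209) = 19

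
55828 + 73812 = 129640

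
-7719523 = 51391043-59110566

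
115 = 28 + 87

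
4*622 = 2488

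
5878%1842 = 352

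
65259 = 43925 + 21334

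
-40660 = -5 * 8132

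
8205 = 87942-79737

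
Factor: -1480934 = -1*2^1*7^1*13^1*79^1*103^1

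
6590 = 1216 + 5374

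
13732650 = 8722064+5010586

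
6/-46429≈-0.000129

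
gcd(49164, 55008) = 12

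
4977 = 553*9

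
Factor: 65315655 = 3^2*5^1*59^1*73^1*337^1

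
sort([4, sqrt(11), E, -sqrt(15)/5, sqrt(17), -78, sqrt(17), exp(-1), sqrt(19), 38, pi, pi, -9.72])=[-78, -9.72, -sqrt(15)/5, exp(-1), E, pi, pi, sqrt(11), 4, sqrt(17), sqrt(17), sqrt(19), 38]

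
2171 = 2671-500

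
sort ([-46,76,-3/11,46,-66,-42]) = [-66,-46,-42,-3/11,46,76]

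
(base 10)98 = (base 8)142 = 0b1100010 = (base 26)3k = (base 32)32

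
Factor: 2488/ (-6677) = -1*2^3*11^ (-1)*311^1*607^ (-1)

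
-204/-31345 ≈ 0.00651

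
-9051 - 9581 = -18632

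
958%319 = 1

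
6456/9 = 2152/3 ≈ 717.33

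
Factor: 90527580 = 2^2 * 3^2 * 5^1 * 11^1 * 13^1 * 3517^1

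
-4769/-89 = 53+52/89 ≈ 53.58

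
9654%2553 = 1995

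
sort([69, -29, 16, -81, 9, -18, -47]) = [-81, -47, -29, -18, 9, 16, 69]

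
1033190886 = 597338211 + 435852675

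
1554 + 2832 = 4386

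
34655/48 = 721 + 47/48 ≈ 721.98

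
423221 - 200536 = 222685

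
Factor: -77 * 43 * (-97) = 7^1 * 11^1 * 43^1 * 97^1 = 321167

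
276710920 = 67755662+208955258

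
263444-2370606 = -2107162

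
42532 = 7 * 6076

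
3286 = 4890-1604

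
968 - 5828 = -4860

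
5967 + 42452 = 48419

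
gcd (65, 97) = 1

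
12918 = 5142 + 7776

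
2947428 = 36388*81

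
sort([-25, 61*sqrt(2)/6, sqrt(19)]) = [-25, sqrt(19), 61*sqrt(2)/6]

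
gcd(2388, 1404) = 12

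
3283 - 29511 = -26228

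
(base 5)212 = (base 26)25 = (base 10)57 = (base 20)2h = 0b111001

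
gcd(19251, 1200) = 3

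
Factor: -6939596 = -1*2^2*1734899^1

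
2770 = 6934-4164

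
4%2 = 0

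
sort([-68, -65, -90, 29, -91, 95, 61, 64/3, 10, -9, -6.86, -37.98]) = [-91, -90, -68, -65, -37.98, -9, -6.86, 10, 64/3, 29, 61, 95]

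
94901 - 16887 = 78014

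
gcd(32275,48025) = 25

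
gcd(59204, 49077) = 779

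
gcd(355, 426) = 71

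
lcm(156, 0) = 0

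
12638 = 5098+7540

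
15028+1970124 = 1985152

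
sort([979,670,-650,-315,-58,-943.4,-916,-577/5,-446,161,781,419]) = [-943.4,-916,-650,-446,-315,-577/5,-58,161,419,670,781,979]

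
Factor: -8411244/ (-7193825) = 2^2*3^1*5^ (-2)*23^ (-1)*12511^ (-1)*700937^1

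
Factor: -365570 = -1 * 2^1 * 5^1 * 139^1 * 263^1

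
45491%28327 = 17164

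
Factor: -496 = -1*2^4*31^1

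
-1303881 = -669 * 1949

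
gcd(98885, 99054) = 1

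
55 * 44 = 2420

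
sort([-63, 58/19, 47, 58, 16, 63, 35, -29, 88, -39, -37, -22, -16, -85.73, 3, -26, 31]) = [-85.73, -63, -39, -37, -29, -26, -22, -16, 3, 58/19, 16, 31, 35, 47, 58, 63, 88]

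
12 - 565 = -553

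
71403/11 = 6491 + 2/11 ≈ 6491.18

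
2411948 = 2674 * 902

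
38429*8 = 307432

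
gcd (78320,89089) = 979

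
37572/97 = 387+33/97 ≈ 387.34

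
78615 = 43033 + 35582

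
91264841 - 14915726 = 76349115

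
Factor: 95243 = 23^1 * 41^1 * 101^1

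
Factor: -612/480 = -1*2^ (-3)*3^1*5^ (-1)*17^1 = -51/40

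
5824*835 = 4863040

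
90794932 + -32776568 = 58018364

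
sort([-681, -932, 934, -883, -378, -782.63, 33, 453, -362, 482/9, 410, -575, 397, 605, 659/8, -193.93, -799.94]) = [-932, -883, -799.94, -782.63, -681, -575, -378, -362, -193.93, 33, 482/9, 659/8, 397, 410, 453, 605, 934]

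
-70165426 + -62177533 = -132342959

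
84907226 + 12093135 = 97000361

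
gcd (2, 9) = 1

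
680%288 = 104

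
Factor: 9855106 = 2^1*277^1*17789^1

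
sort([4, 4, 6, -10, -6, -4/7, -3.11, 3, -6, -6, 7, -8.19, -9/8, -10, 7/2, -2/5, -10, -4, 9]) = [-10, -10, -10, -8.19, -6, -6, -6, -4, -3.11, -9/8, -4/7, -2/5, 3, 7/2, 4, 4, 6, 7, 9]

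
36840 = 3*12280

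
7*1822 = 12754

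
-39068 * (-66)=2578488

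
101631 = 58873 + 42758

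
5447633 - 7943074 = -2495441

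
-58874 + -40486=-99360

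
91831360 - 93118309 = -1286949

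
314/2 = 157 = 157.00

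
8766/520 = 16 + 223/260 ≈ 16.86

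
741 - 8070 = -7329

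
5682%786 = 180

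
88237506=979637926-891400420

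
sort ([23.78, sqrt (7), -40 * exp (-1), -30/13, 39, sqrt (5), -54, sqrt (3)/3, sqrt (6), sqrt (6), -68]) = [-68, -54, -40 * exp (-1), -30/13, sqrt (3)/3, sqrt (5), sqrt (6), sqrt (6), sqrt (7), 23.78, 39]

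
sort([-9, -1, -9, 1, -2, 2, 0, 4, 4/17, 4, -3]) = [-9, -9, -3, -2, -1, 0, 4/17, 1, 2, 4, 4]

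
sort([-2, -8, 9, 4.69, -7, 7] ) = [-8, -7, -2, 4.69, 7, 9] 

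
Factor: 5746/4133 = 2^1*13^2*17^1*4133^ (-1)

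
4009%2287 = 1722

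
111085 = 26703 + 84382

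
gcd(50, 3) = 1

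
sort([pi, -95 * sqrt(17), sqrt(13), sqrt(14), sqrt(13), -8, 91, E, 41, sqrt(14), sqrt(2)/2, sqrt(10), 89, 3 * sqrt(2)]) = [-95 * sqrt(17), -8, sqrt(2)/2, E, pi, sqrt(10), sqrt(13), sqrt(13), sqrt(14), sqrt(14), 3 * sqrt(2), 41, 89, 91]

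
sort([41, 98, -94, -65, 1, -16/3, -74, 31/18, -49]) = [-94, -74, -65, -49, -16/3, 1, 31/18, 41, 98]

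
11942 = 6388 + 5554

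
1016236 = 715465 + 300771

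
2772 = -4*(-693)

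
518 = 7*74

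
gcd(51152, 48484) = 92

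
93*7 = 651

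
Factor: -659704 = -1 * 2^3 * 82463^1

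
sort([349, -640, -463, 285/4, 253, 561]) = [-640, -463, 285/4, 253, 349, 561]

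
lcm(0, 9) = 0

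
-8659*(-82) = 710038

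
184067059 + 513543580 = 697610639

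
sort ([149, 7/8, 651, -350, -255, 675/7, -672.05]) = [-672.05, -350, -255, 7/8, 675/7, 149, 651]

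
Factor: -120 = -1 * 2^3 * 3^1 * 5^1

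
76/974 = 38/487 ≈ 0.0780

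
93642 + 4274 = 97916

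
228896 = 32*7153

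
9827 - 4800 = 5027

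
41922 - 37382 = 4540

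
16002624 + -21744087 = -5741463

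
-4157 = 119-4276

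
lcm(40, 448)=2240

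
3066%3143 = 3066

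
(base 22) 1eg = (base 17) 2d9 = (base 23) 1c3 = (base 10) 808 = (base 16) 328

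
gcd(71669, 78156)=13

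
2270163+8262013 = 10532176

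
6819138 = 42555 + 6776583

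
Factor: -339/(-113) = 3^1 = 3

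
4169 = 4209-40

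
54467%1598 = 135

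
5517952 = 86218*64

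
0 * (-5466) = 0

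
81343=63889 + 17454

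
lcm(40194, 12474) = 361746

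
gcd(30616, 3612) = 172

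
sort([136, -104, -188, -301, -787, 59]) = [-787, -301, -188, -104, 59, 136]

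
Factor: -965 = -1 * 5^1 * 193^1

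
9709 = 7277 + 2432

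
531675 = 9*59075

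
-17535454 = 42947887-60483341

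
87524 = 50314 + 37210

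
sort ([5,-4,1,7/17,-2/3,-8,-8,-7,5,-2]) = [-8,-8,-7,-4,-2,-2/3,7/17,1,5,5]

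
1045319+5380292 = 6425611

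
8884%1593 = 919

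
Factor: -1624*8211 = -1*2^3*3^1*7^2*17^1*23^1*29^1 = -13334664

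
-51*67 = -3417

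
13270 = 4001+9269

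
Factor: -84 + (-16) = -1*2^2*5^2 = -100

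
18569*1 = 18569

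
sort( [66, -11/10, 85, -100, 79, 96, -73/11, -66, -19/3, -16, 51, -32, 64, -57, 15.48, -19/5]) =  [-100, -66, -57, -32, -16, -73/11, -19/3, -19/5, -11/10, 15.48, 51, 64, 66, 79, 85, 96]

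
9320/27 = 345 + 5/27 ≈ 345.19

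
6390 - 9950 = -3560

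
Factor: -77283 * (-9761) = 3^2 * 31^1 * 43^1 * 227^1 * 277^1 = 754359363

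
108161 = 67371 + 40790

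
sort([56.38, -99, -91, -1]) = [-99, -91, -1, 56.38]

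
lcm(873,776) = 6984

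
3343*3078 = 10289754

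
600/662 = 300/331 ≈ 0.906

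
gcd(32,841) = 1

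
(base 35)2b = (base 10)81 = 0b1010001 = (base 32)2h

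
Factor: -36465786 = -1*2^1*3^2*7^1*167^1*1733^1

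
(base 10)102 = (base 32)36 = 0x66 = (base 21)4i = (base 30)3c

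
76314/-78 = -12719/13 ≈ -978.38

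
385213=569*677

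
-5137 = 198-5335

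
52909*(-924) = -48887916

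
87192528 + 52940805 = 140133333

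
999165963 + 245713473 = 1244879436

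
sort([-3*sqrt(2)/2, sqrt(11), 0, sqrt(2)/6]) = [-3*sqrt(2)/2, 0, sqrt(2)/6, sqrt(11)]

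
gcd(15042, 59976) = 6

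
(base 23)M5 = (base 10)511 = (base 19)17H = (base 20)15B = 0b111111111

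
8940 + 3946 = 12886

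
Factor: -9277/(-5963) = 67^(-1)*89^(-1)*9277^1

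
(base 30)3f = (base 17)63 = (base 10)105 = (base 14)77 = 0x69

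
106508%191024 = 106508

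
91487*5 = 457435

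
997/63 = 15 + 52/63 ≈ 15.83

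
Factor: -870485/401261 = -1 * 5^1 * 11^1 * 17^1 * 431^(-1) = -935/431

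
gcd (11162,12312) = 2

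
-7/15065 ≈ -0.000465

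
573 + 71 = 644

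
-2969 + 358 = -2611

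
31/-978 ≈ -0.0317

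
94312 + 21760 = 116072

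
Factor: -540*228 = -1*2^4*3^4*5^1*19^1 = -123120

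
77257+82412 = 159669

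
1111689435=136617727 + 975071708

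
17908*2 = 35816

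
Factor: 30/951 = 2^1*5^1*317^(-1) = 10/317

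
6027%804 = 399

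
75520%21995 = 9535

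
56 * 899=50344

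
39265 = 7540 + 31725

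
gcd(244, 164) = 4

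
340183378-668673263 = -328489885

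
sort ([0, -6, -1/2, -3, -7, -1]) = [-7, -6, -3, -1, -1/2, 0]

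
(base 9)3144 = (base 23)488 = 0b100100000100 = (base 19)679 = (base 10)2308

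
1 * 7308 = 7308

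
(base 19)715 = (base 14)d03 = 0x9f7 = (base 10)2551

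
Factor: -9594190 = -1*2^1*5^1*31^1*30949^1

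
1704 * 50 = 85200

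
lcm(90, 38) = 1710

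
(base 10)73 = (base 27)2j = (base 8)111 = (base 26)2l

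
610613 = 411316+199297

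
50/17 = 2+16/17 ≈ 2.94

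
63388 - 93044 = -29656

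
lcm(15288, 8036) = 626808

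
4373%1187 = 812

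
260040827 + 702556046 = 962596873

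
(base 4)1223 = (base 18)5h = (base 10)107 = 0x6b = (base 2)1101011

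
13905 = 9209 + 4696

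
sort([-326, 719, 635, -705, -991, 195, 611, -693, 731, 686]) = [-991, -705, -693, -326, 195, 611, 635, 686, 719, 731]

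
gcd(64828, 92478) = 2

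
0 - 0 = 0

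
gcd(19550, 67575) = 425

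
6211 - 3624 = 2587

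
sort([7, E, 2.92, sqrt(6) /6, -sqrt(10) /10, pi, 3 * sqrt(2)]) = [-sqrt(10) /10, sqrt(6) /6, E, 2.92, pi, 3 * sqrt(2), 7]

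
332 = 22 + 310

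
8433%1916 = 769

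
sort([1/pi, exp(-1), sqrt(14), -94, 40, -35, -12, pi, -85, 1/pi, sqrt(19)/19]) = [-94, -85, -35, -12, sqrt(19)/19, 1/pi, 1/pi, exp(-1), pi, sqrt(14), 40]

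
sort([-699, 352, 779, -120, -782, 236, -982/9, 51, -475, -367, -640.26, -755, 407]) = [-782, -755, -699, -640.26, -475, -367, -120, -982/9, 51, 236, 352, 407, 779]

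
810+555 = 1365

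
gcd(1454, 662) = 2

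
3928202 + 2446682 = 6374884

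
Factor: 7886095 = 5^1*7^1*293^1*769^1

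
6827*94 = 641738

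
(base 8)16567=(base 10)7543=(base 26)b43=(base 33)6uj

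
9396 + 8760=18156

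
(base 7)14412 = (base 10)3978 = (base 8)7612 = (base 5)111403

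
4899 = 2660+2239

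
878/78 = 439/39 ≈ 11.26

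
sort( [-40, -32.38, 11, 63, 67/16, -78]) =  [-78, -40, -32.38, 67/16, 11, 63]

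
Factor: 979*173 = 11^1*89^1*173^1 = 169367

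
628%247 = 134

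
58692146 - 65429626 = -6737480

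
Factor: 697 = 17^1*41^1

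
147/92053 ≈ 0.00160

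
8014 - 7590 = 424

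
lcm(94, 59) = 5546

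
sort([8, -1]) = [-1, 8]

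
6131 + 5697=11828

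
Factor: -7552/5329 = -1*2^7*59^1*73^(-2)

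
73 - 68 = 5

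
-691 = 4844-5535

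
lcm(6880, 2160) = 185760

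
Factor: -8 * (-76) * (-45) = -1 * 2^5 * 3^2 * 5^1 * 19^1 = -27360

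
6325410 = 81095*78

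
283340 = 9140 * 31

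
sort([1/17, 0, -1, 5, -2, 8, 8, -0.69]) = [-2, -1, -0.69, 0, 1/17, 5, 8, 8]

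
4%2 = 0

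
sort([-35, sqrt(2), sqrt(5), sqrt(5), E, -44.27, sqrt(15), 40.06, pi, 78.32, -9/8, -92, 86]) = [-92, -44.27, -35, -9/8, sqrt(2), sqrt(5), sqrt(5), E, pi, sqrt(15), 40.06, 78.32, 86]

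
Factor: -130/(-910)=7^(-1)=1/7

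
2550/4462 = 1275/2231 ≈ 0.571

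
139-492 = -353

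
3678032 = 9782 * 376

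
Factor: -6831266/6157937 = -1*2^1*13^1*262741^1*6157937^(-1)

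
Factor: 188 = 2^2*47^1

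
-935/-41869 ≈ 0.0223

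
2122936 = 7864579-5741643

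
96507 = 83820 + 12687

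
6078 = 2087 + 3991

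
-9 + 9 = 0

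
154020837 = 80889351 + 73131486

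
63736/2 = 31868 = 31868.00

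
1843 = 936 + 907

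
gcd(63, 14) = 7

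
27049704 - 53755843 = -26706139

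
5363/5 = 1072 + 3/5 = 1072.60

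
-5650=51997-57647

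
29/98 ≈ 0.296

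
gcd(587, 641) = 1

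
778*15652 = 12177256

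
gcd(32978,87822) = 2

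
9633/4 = 2408 + 1/4 = 2408.25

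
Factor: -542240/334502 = -1*2^4*5^1*7^(-1)*3389^1*23893^(-1) = -271120/167251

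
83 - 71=12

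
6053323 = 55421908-49368585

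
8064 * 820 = 6612480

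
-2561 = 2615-5176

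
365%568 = 365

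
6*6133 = 36798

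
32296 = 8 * 4037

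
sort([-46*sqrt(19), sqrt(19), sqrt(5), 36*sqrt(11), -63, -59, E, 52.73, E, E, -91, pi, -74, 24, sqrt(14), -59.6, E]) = [-46*sqrt(19), -91, -74, -63, -59.6, -59, sqrt(5), E, E, E, E, pi, sqrt(14), sqrt(19), 24, 52.73, 36*sqrt(11)]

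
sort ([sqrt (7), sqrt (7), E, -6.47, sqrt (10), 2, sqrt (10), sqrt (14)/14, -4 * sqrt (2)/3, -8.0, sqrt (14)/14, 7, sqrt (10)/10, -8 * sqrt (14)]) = [-8 * sqrt (14), -8.0, -6.47, -4 * sqrt (2)/3, sqrt (14)/14, sqrt (14)/14, sqrt (10)/10, 2, sqrt (7), sqrt (7), E, sqrt (10), sqrt (10), 7]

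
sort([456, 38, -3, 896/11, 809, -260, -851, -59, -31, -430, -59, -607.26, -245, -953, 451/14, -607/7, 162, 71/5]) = [-953, -851, -607.26, -430, -260, -245, -607/7, -59, -59, -31, -3, 71/5, 451/14, 38, 896/11, 162, 456, 809]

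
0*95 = 0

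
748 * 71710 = 53639080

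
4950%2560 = 2390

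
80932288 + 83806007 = 164738295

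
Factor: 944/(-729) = -1*2^4*3^(-6)*59^1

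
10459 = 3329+7130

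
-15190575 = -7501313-7689262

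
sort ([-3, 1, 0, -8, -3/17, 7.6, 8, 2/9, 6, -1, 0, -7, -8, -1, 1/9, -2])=[-8, -8, -7, -3, -2, -1, -1, -3/17, 0, 0, 1/9, 2/9, 1, 6, 7.6, 8]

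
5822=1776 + 4046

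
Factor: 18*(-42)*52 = -1*2^4*3^3*7^1*13^1 = -39312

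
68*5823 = 395964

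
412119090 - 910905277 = -498786187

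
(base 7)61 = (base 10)43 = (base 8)53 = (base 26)1h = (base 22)1l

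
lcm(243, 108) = 972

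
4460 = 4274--186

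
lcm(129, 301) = 903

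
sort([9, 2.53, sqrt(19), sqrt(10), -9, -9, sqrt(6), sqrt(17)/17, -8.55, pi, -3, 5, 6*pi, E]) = [-9, -9, -8.55, -3, sqrt(17)/17, sqrt(6), 2.53, E, pi, sqrt(10), sqrt(19), 5, 9, 6*pi]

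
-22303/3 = -7434 - 1/3 ≈ -7434.33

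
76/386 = 38/193 ≈ 0.197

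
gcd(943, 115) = 23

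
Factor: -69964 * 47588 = -1 * 2^4 * 11897^1 * 17491^1 = -3329446832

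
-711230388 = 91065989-802296377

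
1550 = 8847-7297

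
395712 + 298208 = 693920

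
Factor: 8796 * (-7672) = -1 * 2^5 * 3^1 * 7^1 * 137^1 * 733^1 = -67482912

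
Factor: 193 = 193^1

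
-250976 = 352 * (-713)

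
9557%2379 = 41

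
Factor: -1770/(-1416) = 2^(-2)*5^1 = 5/4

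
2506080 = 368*6810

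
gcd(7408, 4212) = 4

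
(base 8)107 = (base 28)2f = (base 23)32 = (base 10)71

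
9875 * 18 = 177750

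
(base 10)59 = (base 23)2d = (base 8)73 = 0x3b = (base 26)27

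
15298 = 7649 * 2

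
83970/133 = 631+47/133 ≈ 631.35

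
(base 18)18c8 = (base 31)8uu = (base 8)20710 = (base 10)8648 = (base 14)321a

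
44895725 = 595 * 75455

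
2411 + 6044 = 8455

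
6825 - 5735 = 1090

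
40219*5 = 201095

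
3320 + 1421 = 4741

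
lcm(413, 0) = 0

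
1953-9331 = -7378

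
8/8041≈0.000995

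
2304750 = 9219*250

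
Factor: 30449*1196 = 2^2*13^1*23^1*30449^1 = 36417004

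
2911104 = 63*46208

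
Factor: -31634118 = -1 * 2^1 * 3^3 * 479^1 * 1223^1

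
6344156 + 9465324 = 15809480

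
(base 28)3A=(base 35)2O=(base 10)94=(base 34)2Q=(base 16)5E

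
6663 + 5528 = 12191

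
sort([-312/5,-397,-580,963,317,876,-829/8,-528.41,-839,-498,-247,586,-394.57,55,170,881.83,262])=[-839,-580,-528.41,-498,-397,-394.57,-247,-829/8,-312/5,55,170,262,317,586,876,881.83,963]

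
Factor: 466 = 2^1 * 233^1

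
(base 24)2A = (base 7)112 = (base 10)58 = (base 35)1N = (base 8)72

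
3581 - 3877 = -296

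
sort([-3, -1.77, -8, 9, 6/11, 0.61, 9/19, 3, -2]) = [-8, -3, -2, -1.77, 9/19, 6/11, 0.61, 3, 9]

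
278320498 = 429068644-150748146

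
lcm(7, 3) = 21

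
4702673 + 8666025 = 13368698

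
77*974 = 74998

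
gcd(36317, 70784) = 1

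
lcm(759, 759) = 759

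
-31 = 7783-7814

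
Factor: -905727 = -1*3^1*31^1*9739^1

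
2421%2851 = 2421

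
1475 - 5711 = -4236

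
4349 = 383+3966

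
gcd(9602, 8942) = 2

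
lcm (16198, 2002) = 178178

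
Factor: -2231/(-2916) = 2^(-2) * 3^(-6) * 23^1 * 97^1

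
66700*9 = 600300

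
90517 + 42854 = 133371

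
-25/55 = -5/11 ≈ -0.455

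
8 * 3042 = 24336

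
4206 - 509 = 3697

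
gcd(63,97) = 1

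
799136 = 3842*208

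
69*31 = 2139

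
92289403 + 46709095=138998498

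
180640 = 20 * 9032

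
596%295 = 6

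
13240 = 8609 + 4631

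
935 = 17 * 55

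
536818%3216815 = 536818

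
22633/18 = 1257 + 7/18 ≈ 1257.39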